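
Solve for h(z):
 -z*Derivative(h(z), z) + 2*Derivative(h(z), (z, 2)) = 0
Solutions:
 h(z) = C1 + C2*erfi(z/2)


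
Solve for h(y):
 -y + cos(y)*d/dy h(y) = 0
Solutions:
 h(y) = C1 + Integral(y/cos(y), y)


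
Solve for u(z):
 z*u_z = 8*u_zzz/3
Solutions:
 u(z) = C1 + Integral(C2*airyai(3^(1/3)*z/2) + C3*airybi(3^(1/3)*z/2), z)


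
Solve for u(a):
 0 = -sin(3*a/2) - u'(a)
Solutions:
 u(a) = C1 + 2*cos(3*a/2)/3


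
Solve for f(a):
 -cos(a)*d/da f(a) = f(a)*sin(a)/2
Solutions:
 f(a) = C1*sqrt(cos(a))


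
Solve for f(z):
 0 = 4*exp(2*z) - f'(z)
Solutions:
 f(z) = C1 + 2*exp(2*z)


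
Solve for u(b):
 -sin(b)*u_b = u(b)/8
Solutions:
 u(b) = C1*(cos(b) + 1)^(1/16)/(cos(b) - 1)^(1/16)


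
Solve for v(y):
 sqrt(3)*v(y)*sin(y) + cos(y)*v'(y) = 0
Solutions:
 v(y) = C1*cos(y)^(sqrt(3))


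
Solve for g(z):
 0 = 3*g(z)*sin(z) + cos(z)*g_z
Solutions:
 g(z) = C1*cos(z)^3


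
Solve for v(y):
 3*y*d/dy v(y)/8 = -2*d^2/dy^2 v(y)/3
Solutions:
 v(y) = C1 + C2*erf(3*sqrt(2)*y/8)


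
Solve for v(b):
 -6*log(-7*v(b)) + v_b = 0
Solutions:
 -Integral(1/(log(-_y) + log(7)), (_y, v(b)))/6 = C1 - b


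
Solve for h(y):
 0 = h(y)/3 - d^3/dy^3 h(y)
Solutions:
 h(y) = C3*exp(3^(2/3)*y/3) + (C1*sin(3^(1/6)*y/2) + C2*cos(3^(1/6)*y/2))*exp(-3^(2/3)*y/6)


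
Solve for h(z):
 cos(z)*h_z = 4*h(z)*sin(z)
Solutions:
 h(z) = C1/cos(z)^4


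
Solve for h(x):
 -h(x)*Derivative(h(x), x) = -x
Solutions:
 h(x) = -sqrt(C1 + x^2)
 h(x) = sqrt(C1 + x^2)


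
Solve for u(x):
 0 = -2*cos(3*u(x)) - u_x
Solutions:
 u(x) = -asin((C1 + exp(12*x))/(C1 - exp(12*x)))/3 + pi/3
 u(x) = asin((C1 + exp(12*x))/(C1 - exp(12*x)))/3


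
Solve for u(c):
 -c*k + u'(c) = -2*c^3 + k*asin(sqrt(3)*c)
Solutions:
 u(c) = C1 - c^4/2 + c^2*k/2 + k*(c*asin(sqrt(3)*c) + sqrt(3)*sqrt(1 - 3*c^2)/3)


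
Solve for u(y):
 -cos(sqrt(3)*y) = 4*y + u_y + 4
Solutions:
 u(y) = C1 - 2*y^2 - 4*y - sqrt(3)*sin(sqrt(3)*y)/3


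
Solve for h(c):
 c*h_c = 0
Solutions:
 h(c) = C1


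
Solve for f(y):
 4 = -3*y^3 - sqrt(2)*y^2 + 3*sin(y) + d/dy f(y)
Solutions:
 f(y) = C1 + 3*y^4/4 + sqrt(2)*y^3/3 + 4*y + 3*cos(y)


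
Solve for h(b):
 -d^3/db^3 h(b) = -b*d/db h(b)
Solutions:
 h(b) = C1 + Integral(C2*airyai(b) + C3*airybi(b), b)


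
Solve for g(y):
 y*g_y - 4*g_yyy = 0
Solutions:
 g(y) = C1 + Integral(C2*airyai(2^(1/3)*y/2) + C3*airybi(2^(1/3)*y/2), y)


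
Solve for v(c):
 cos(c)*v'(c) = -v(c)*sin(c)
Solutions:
 v(c) = C1*cos(c)


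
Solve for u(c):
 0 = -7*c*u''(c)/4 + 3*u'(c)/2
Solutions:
 u(c) = C1 + C2*c^(13/7)


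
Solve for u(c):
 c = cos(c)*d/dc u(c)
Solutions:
 u(c) = C1 + Integral(c/cos(c), c)


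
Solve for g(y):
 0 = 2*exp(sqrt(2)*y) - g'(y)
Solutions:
 g(y) = C1 + sqrt(2)*exp(sqrt(2)*y)


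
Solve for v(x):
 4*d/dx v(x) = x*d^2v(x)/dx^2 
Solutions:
 v(x) = C1 + C2*x^5


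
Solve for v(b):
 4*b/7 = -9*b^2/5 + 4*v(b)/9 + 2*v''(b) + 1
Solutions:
 v(b) = C1*sin(sqrt(2)*b/3) + C2*cos(sqrt(2)*b/3) + 81*b^2/20 + 9*b/7 - 387/10


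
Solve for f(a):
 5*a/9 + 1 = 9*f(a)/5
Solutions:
 f(a) = 25*a/81 + 5/9


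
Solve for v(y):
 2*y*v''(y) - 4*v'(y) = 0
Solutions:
 v(y) = C1 + C2*y^3


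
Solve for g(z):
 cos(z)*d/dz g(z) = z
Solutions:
 g(z) = C1 + Integral(z/cos(z), z)


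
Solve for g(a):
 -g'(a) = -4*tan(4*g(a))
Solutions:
 g(a) = -asin(C1*exp(16*a))/4 + pi/4
 g(a) = asin(C1*exp(16*a))/4


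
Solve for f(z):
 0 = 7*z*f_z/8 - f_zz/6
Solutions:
 f(z) = C1 + C2*erfi(sqrt(42)*z/4)


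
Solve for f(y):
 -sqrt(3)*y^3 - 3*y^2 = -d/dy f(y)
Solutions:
 f(y) = C1 + sqrt(3)*y^4/4 + y^3


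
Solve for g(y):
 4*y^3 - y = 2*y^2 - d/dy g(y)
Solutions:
 g(y) = C1 - y^4 + 2*y^3/3 + y^2/2


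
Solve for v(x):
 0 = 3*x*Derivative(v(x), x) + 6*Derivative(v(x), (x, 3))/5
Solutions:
 v(x) = C1 + Integral(C2*airyai(-2^(2/3)*5^(1/3)*x/2) + C3*airybi(-2^(2/3)*5^(1/3)*x/2), x)


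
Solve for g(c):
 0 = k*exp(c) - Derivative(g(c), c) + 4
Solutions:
 g(c) = C1 + 4*c + k*exp(c)


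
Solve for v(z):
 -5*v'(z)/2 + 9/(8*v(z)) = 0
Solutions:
 v(z) = -sqrt(C1 + 90*z)/10
 v(z) = sqrt(C1 + 90*z)/10


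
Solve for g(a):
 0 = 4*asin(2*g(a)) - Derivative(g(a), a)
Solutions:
 Integral(1/asin(2*_y), (_y, g(a))) = C1 + 4*a


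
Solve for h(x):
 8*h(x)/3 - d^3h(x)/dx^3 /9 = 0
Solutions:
 h(x) = C3*exp(2*3^(1/3)*x) + (C1*sin(3^(5/6)*x) + C2*cos(3^(5/6)*x))*exp(-3^(1/3)*x)


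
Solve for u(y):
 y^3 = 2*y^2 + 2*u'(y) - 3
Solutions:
 u(y) = C1 + y^4/8 - y^3/3 + 3*y/2


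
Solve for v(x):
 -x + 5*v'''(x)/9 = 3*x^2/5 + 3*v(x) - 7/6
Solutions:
 v(x) = C3*exp(3*5^(2/3)*x/5) - x^2/5 - x/3 + (C1*sin(3*sqrt(3)*5^(2/3)*x/10) + C2*cos(3*sqrt(3)*5^(2/3)*x/10))*exp(-3*5^(2/3)*x/10) + 7/18


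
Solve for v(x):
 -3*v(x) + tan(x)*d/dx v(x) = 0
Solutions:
 v(x) = C1*sin(x)^3


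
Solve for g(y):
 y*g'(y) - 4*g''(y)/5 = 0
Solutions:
 g(y) = C1 + C2*erfi(sqrt(10)*y/4)


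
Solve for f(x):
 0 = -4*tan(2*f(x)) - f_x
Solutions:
 f(x) = -asin(C1*exp(-8*x))/2 + pi/2
 f(x) = asin(C1*exp(-8*x))/2


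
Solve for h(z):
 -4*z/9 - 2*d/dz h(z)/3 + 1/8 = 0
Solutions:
 h(z) = C1 - z^2/3 + 3*z/16


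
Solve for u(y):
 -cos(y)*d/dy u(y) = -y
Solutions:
 u(y) = C1 + Integral(y/cos(y), y)


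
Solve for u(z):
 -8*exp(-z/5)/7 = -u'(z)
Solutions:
 u(z) = C1 - 40*exp(-z/5)/7


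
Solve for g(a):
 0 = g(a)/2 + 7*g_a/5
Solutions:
 g(a) = C1*exp(-5*a/14)


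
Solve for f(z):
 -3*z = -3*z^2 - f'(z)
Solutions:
 f(z) = C1 - z^3 + 3*z^2/2


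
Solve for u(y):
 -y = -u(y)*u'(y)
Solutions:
 u(y) = -sqrt(C1 + y^2)
 u(y) = sqrt(C1 + y^2)


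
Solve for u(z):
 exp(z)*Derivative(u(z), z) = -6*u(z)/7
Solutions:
 u(z) = C1*exp(6*exp(-z)/7)


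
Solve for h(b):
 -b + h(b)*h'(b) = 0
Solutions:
 h(b) = -sqrt(C1 + b^2)
 h(b) = sqrt(C1 + b^2)


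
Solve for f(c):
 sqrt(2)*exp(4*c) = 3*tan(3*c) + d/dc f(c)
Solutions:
 f(c) = C1 + sqrt(2)*exp(4*c)/4 + log(cos(3*c))


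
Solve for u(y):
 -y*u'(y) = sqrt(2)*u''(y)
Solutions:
 u(y) = C1 + C2*erf(2^(1/4)*y/2)


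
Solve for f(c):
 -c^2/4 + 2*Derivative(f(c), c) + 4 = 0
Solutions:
 f(c) = C1 + c^3/24 - 2*c


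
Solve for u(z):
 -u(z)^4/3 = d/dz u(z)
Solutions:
 u(z) = (-1 - sqrt(3)*I)*(1/(C1 + z))^(1/3)/2
 u(z) = (-1 + sqrt(3)*I)*(1/(C1 + z))^(1/3)/2
 u(z) = (1/(C1 + z))^(1/3)


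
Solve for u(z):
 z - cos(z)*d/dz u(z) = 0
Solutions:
 u(z) = C1 + Integral(z/cos(z), z)


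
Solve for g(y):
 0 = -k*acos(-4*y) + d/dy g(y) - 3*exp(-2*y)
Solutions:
 g(y) = C1 + k*y*acos(-4*y) + k*sqrt(1 - 16*y^2)/4 - 3*exp(-2*y)/2


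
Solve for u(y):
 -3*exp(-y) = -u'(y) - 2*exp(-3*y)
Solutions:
 u(y) = C1 - 3*exp(-y) + 2*exp(-3*y)/3


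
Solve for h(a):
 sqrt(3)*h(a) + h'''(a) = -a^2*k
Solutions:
 h(a) = C3*exp(-3^(1/6)*a) - sqrt(3)*a^2*k/3 + (C1*sin(3^(2/3)*a/2) + C2*cos(3^(2/3)*a/2))*exp(3^(1/6)*a/2)


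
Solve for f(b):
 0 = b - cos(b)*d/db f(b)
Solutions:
 f(b) = C1 + Integral(b/cos(b), b)


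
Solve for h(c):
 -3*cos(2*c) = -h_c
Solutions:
 h(c) = C1 + 3*sin(2*c)/2


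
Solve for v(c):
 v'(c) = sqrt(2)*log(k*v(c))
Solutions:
 li(k*v(c))/k = C1 + sqrt(2)*c


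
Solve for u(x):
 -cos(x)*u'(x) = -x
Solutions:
 u(x) = C1 + Integral(x/cos(x), x)


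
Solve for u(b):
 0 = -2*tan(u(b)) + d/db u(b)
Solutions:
 u(b) = pi - asin(C1*exp(2*b))
 u(b) = asin(C1*exp(2*b))


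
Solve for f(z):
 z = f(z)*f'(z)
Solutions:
 f(z) = -sqrt(C1 + z^2)
 f(z) = sqrt(C1 + z^2)


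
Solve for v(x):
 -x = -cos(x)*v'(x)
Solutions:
 v(x) = C1 + Integral(x/cos(x), x)


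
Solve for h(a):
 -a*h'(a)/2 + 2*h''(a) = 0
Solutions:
 h(a) = C1 + C2*erfi(sqrt(2)*a/4)


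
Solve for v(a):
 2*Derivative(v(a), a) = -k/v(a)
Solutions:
 v(a) = -sqrt(C1 - a*k)
 v(a) = sqrt(C1 - a*k)


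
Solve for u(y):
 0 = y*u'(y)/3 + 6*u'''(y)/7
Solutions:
 u(y) = C1 + Integral(C2*airyai(-84^(1/3)*y/6) + C3*airybi(-84^(1/3)*y/6), y)


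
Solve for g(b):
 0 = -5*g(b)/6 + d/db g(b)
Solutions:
 g(b) = C1*exp(5*b/6)


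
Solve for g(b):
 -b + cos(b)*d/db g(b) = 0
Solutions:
 g(b) = C1 + Integral(b/cos(b), b)


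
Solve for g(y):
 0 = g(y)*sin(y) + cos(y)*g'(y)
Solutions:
 g(y) = C1*cos(y)


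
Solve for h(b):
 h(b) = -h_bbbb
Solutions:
 h(b) = (C1*sin(sqrt(2)*b/2) + C2*cos(sqrt(2)*b/2))*exp(-sqrt(2)*b/2) + (C3*sin(sqrt(2)*b/2) + C4*cos(sqrt(2)*b/2))*exp(sqrt(2)*b/2)


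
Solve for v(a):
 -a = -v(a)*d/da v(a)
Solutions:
 v(a) = -sqrt(C1 + a^2)
 v(a) = sqrt(C1 + a^2)


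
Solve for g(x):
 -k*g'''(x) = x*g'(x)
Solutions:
 g(x) = C1 + Integral(C2*airyai(x*(-1/k)^(1/3)) + C3*airybi(x*(-1/k)^(1/3)), x)


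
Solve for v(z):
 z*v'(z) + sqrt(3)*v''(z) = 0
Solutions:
 v(z) = C1 + C2*erf(sqrt(2)*3^(3/4)*z/6)


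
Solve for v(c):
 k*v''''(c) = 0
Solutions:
 v(c) = C1 + C2*c + C3*c^2 + C4*c^3


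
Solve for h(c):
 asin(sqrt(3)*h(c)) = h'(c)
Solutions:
 Integral(1/asin(sqrt(3)*_y), (_y, h(c))) = C1 + c


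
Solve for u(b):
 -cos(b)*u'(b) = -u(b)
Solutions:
 u(b) = C1*sqrt(sin(b) + 1)/sqrt(sin(b) - 1)


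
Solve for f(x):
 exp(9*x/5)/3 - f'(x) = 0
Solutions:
 f(x) = C1 + 5*exp(9*x/5)/27


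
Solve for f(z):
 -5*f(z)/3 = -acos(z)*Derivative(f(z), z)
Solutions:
 f(z) = C1*exp(5*Integral(1/acos(z), z)/3)


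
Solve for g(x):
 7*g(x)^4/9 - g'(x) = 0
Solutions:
 g(x) = 3^(1/3)*(-1/(C1 + 7*x))^(1/3)
 g(x) = (-1/(C1 + 7*x))^(1/3)*(-3^(1/3) - 3^(5/6)*I)/2
 g(x) = (-1/(C1 + 7*x))^(1/3)*(-3^(1/3) + 3^(5/6)*I)/2


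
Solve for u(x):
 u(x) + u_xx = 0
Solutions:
 u(x) = C1*sin(x) + C2*cos(x)


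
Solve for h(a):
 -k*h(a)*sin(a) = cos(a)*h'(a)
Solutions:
 h(a) = C1*exp(k*log(cos(a)))


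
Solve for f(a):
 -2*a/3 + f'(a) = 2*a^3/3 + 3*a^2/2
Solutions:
 f(a) = C1 + a^4/6 + a^3/2 + a^2/3


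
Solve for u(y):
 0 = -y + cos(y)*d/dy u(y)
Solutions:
 u(y) = C1 + Integral(y/cos(y), y)


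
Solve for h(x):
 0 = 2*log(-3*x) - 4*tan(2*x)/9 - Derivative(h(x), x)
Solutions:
 h(x) = C1 + 2*x*log(-x) - 2*x + 2*x*log(3) + 2*log(cos(2*x))/9


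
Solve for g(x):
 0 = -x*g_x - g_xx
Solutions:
 g(x) = C1 + C2*erf(sqrt(2)*x/2)


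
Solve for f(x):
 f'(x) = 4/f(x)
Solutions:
 f(x) = -sqrt(C1 + 8*x)
 f(x) = sqrt(C1 + 8*x)


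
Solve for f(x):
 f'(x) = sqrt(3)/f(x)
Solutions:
 f(x) = -sqrt(C1 + 2*sqrt(3)*x)
 f(x) = sqrt(C1 + 2*sqrt(3)*x)


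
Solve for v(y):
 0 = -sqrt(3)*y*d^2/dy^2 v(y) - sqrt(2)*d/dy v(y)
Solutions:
 v(y) = C1 + C2*y^(1 - sqrt(6)/3)


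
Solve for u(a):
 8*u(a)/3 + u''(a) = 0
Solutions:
 u(a) = C1*sin(2*sqrt(6)*a/3) + C2*cos(2*sqrt(6)*a/3)


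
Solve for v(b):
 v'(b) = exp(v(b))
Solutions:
 v(b) = log(-1/(C1 + b))


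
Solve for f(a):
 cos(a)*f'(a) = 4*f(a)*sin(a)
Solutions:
 f(a) = C1/cos(a)^4


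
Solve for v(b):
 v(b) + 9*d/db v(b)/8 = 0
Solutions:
 v(b) = C1*exp(-8*b/9)


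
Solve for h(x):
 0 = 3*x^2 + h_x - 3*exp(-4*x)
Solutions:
 h(x) = C1 - x^3 - 3*exp(-4*x)/4


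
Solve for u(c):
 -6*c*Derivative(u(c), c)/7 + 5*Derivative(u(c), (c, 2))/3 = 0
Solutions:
 u(c) = C1 + C2*erfi(3*sqrt(35)*c/35)


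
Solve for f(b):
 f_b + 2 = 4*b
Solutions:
 f(b) = C1 + 2*b^2 - 2*b


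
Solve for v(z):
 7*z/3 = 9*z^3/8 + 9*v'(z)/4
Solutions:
 v(z) = C1 - z^4/8 + 14*z^2/27


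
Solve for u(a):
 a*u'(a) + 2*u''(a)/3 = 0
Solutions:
 u(a) = C1 + C2*erf(sqrt(3)*a/2)


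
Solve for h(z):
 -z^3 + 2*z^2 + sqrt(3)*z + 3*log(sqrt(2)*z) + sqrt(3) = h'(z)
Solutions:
 h(z) = C1 - z^4/4 + 2*z^3/3 + sqrt(3)*z^2/2 + 3*z*log(z) - 3*z + 3*z*log(2)/2 + sqrt(3)*z


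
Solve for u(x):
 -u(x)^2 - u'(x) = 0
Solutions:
 u(x) = 1/(C1 + x)


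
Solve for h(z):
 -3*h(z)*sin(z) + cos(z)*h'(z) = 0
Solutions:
 h(z) = C1/cos(z)^3


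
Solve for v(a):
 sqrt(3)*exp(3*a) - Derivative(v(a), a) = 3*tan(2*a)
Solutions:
 v(a) = C1 + sqrt(3)*exp(3*a)/3 + 3*log(cos(2*a))/2


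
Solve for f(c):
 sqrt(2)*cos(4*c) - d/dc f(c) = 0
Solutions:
 f(c) = C1 + sqrt(2)*sin(4*c)/4


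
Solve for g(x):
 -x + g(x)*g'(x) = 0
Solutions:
 g(x) = -sqrt(C1 + x^2)
 g(x) = sqrt(C1 + x^2)


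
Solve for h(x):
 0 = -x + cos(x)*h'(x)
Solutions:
 h(x) = C1 + Integral(x/cos(x), x)


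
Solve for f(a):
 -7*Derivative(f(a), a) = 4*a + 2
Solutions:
 f(a) = C1 - 2*a^2/7 - 2*a/7


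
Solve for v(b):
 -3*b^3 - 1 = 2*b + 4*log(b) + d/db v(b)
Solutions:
 v(b) = C1 - 3*b^4/4 - b^2 - 4*b*log(b) + 3*b


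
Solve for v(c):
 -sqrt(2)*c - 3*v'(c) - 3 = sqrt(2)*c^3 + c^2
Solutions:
 v(c) = C1 - sqrt(2)*c^4/12 - c^3/9 - sqrt(2)*c^2/6 - c


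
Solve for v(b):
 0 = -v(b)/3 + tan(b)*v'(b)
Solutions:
 v(b) = C1*sin(b)^(1/3)


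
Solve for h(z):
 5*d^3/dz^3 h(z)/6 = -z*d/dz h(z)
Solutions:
 h(z) = C1 + Integral(C2*airyai(-5^(2/3)*6^(1/3)*z/5) + C3*airybi(-5^(2/3)*6^(1/3)*z/5), z)


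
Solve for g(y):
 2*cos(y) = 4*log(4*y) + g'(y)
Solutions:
 g(y) = C1 - 4*y*log(y) - 8*y*log(2) + 4*y + 2*sin(y)


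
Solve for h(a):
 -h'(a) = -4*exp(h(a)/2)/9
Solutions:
 h(a) = 2*log(-1/(C1 + 4*a)) + 2*log(18)


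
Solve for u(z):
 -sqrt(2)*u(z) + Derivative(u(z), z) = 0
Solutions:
 u(z) = C1*exp(sqrt(2)*z)


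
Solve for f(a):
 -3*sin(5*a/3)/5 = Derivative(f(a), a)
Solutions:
 f(a) = C1 + 9*cos(5*a/3)/25


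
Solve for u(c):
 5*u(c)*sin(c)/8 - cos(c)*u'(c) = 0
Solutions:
 u(c) = C1/cos(c)^(5/8)


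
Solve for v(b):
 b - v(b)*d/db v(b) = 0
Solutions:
 v(b) = -sqrt(C1 + b^2)
 v(b) = sqrt(C1 + b^2)


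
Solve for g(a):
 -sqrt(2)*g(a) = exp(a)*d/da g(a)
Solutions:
 g(a) = C1*exp(sqrt(2)*exp(-a))


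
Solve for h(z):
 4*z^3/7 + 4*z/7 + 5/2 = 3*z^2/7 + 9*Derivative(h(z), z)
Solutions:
 h(z) = C1 + z^4/63 - z^3/63 + 2*z^2/63 + 5*z/18


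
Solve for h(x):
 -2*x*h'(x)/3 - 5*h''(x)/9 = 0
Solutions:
 h(x) = C1 + C2*erf(sqrt(15)*x/5)


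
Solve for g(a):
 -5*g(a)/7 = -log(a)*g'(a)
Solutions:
 g(a) = C1*exp(5*li(a)/7)


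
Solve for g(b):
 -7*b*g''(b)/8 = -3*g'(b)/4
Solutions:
 g(b) = C1 + C2*b^(13/7)


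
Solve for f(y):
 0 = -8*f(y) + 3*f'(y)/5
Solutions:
 f(y) = C1*exp(40*y/3)


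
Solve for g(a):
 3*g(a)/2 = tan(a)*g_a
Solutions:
 g(a) = C1*sin(a)^(3/2)


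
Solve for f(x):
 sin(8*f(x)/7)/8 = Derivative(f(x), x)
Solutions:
 -x/8 + 7*log(cos(8*f(x)/7) - 1)/16 - 7*log(cos(8*f(x)/7) + 1)/16 = C1


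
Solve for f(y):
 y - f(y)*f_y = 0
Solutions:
 f(y) = -sqrt(C1 + y^2)
 f(y) = sqrt(C1 + y^2)


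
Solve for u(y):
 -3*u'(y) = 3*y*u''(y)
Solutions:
 u(y) = C1 + C2*log(y)


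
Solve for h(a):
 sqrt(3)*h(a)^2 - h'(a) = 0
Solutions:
 h(a) = -1/(C1 + sqrt(3)*a)


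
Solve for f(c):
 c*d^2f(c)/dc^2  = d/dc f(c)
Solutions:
 f(c) = C1 + C2*c^2


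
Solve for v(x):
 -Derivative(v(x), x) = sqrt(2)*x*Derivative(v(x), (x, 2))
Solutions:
 v(x) = C1 + C2*x^(1 - sqrt(2)/2)


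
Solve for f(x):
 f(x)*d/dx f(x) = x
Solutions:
 f(x) = -sqrt(C1 + x^2)
 f(x) = sqrt(C1 + x^2)


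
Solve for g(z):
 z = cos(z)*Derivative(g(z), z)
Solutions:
 g(z) = C1 + Integral(z/cos(z), z)


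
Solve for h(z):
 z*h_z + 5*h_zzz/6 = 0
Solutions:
 h(z) = C1 + Integral(C2*airyai(-5^(2/3)*6^(1/3)*z/5) + C3*airybi(-5^(2/3)*6^(1/3)*z/5), z)


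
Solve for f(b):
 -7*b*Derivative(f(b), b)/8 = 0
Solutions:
 f(b) = C1


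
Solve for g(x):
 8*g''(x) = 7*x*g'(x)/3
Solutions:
 g(x) = C1 + C2*erfi(sqrt(21)*x/12)


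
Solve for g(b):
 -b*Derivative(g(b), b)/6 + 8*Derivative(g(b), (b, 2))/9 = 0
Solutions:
 g(b) = C1 + C2*erfi(sqrt(6)*b/8)


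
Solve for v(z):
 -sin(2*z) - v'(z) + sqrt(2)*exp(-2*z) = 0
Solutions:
 v(z) = C1 + cos(2*z)/2 - sqrt(2)*exp(-2*z)/2


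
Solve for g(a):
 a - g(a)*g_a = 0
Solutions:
 g(a) = -sqrt(C1 + a^2)
 g(a) = sqrt(C1 + a^2)


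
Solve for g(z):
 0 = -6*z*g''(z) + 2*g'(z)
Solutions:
 g(z) = C1 + C2*z^(4/3)


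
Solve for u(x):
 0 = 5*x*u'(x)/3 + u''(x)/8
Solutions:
 u(x) = C1 + C2*erf(2*sqrt(15)*x/3)


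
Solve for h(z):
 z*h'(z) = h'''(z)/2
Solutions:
 h(z) = C1 + Integral(C2*airyai(2^(1/3)*z) + C3*airybi(2^(1/3)*z), z)


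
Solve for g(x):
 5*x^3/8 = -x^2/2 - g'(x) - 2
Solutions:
 g(x) = C1 - 5*x^4/32 - x^3/6 - 2*x


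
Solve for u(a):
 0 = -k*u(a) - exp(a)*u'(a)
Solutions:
 u(a) = C1*exp(k*exp(-a))


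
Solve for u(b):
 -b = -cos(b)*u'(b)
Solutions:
 u(b) = C1 + Integral(b/cos(b), b)


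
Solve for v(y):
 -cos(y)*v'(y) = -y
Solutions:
 v(y) = C1 + Integral(y/cos(y), y)


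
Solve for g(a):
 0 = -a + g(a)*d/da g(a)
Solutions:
 g(a) = -sqrt(C1 + a^2)
 g(a) = sqrt(C1 + a^2)


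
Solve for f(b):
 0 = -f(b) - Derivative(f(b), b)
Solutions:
 f(b) = C1*exp(-b)


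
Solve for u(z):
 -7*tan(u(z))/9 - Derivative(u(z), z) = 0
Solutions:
 u(z) = pi - asin(C1*exp(-7*z/9))
 u(z) = asin(C1*exp(-7*z/9))


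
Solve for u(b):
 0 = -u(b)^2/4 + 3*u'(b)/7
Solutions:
 u(b) = -12/(C1 + 7*b)


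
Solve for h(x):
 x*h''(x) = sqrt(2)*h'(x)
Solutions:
 h(x) = C1 + C2*x^(1 + sqrt(2))


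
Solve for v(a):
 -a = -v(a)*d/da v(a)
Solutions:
 v(a) = -sqrt(C1 + a^2)
 v(a) = sqrt(C1 + a^2)


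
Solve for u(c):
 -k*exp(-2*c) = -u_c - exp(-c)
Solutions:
 u(c) = C1 - k*exp(-2*c)/2 + exp(-c)


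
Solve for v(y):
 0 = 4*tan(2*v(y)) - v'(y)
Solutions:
 v(y) = -asin(C1*exp(8*y))/2 + pi/2
 v(y) = asin(C1*exp(8*y))/2


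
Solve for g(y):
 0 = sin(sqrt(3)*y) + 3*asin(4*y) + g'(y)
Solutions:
 g(y) = C1 - 3*y*asin(4*y) - 3*sqrt(1 - 16*y^2)/4 + sqrt(3)*cos(sqrt(3)*y)/3


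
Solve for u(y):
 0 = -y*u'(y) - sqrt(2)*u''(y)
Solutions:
 u(y) = C1 + C2*erf(2^(1/4)*y/2)


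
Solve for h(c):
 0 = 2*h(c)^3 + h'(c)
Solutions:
 h(c) = -sqrt(2)*sqrt(-1/(C1 - 2*c))/2
 h(c) = sqrt(2)*sqrt(-1/(C1 - 2*c))/2


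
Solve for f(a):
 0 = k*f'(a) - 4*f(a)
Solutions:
 f(a) = C1*exp(4*a/k)


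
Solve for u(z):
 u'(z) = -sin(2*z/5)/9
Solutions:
 u(z) = C1 + 5*cos(2*z/5)/18


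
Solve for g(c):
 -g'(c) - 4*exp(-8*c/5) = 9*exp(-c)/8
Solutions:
 g(c) = C1 + 9*exp(-c)/8 + 5*exp(-8*c/5)/2


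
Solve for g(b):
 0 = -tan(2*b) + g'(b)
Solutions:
 g(b) = C1 - log(cos(2*b))/2


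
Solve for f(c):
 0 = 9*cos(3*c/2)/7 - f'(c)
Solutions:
 f(c) = C1 + 6*sin(3*c/2)/7


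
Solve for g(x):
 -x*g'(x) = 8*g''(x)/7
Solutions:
 g(x) = C1 + C2*erf(sqrt(7)*x/4)


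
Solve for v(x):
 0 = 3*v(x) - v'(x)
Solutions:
 v(x) = C1*exp(3*x)


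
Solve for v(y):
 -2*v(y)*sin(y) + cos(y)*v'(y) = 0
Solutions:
 v(y) = C1/cos(y)^2


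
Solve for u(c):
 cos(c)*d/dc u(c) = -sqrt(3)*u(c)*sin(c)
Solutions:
 u(c) = C1*cos(c)^(sqrt(3))


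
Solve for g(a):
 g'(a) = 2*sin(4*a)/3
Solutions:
 g(a) = C1 - cos(4*a)/6


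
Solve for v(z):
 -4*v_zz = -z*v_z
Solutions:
 v(z) = C1 + C2*erfi(sqrt(2)*z/4)


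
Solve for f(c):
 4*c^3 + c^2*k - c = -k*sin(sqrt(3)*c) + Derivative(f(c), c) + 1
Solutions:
 f(c) = C1 + c^4 + c^3*k/3 - c^2/2 - c - sqrt(3)*k*cos(sqrt(3)*c)/3


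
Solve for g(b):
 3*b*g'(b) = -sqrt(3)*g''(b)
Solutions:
 g(b) = C1 + C2*erf(sqrt(2)*3^(1/4)*b/2)


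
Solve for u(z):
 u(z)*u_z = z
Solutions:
 u(z) = -sqrt(C1 + z^2)
 u(z) = sqrt(C1 + z^2)


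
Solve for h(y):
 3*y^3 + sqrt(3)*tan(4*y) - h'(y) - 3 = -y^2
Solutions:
 h(y) = C1 + 3*y^4/4 + y^3/3 - 3*y - sqrt(3)*log(cos(4*y))/4


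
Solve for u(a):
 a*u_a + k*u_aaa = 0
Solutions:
 u(a) = C1 + Integral(C2*airyai(a*(-1/k)^(1/3)) + C3*airybi(a*(-1/k)^(1/3)), a)


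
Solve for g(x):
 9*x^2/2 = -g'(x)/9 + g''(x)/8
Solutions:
 g(x) = C1 + C2*exp(8*x/9) - 27*x^3/2 - 729*x^2/16 - 6561*x/64


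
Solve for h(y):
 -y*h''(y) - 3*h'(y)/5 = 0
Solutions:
 h(y) = C1 + C2*y^(2/5)


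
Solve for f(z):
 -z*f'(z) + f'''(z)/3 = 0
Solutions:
 f(z) = C1 + Integral(C2*airyai(3^(1/3)*z) + C3*airybi(3^(1/3)*z), z)


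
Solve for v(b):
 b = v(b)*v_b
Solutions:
 v(b) = -sqrt(C1 + b^2)
 v(b) = sqrt(C1 + b^2)


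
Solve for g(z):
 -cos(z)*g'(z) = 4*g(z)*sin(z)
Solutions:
 g(z) = C1*cos(z)^4


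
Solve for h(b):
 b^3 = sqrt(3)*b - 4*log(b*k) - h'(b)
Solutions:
 h(b) = C1 - b^4/4 + sqrt(3)*b^2/2 - 4*b*log(b*k) + 4*b


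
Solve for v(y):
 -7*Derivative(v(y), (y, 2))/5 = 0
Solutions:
 v(y) = C1 + C2*y


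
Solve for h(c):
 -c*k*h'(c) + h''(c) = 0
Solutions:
 h(c) = Piecewise((-sqrt(2)*sqrt(pi)*C1*erf(sqrt(2)*c*sqrt(-k)/2)/(2*sqrt(-k)) - C2, (k > 0) | (k < 0)), (-C1*c - C2, True))


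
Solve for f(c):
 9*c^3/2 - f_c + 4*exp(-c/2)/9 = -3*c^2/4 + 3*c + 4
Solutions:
 f(c) = C1 + 9*c^4/8 + c^3/4 - 3*c^2/2 - 4*c - 8*exp(-c/2)/9


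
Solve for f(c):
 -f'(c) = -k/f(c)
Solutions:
 f(c) = -sqrt(C1 + 2*c*k)
 f(c) = sqrt(C1 + 2*c*k)


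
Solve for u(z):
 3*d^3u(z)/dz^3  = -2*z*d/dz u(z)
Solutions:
 u(z) = C1 + Integral(C2*airyai(-2^(1/3)*3^(2/3)*z/3) + C3*airybi(-2^(1/3)*3^(2/3)*z/3), z)


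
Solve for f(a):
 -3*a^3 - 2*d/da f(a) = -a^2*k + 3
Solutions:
 f(a) = C1 - 3*a^4/8 + a^3*k/6 - 3*a/2


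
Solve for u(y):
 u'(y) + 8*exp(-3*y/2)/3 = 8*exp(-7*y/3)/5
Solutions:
 u(y) = C1 + 16*exp(-3*y/2)/9 - 24*exp(-7*y/3)/35


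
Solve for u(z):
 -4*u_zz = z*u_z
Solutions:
 u(z) = C1 + C2*erf(sqrt(2)*z/4)


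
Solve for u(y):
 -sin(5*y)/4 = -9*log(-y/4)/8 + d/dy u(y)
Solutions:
 u(y) = C1 + 9*y*log(-y)/8 - 9*y*log(2)/4 - 9*y/8 + cos(5*y)/20


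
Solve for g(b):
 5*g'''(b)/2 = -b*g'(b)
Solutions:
 g(b) = C1 + Integral(C2*airyai(-2^(1/3)*5^(2/3)*b/5) + C3*airybi(-2^(1/3)*5^(2/3)*b/5), b)


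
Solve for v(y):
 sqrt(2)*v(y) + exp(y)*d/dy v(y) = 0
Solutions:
 v(y) = C1*exp(sqrt(2)*exp(-y))


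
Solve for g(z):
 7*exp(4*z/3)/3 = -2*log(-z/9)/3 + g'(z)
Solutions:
 g(z) = C1 + 2*z*log(-z)/3 + 2*z*(-2*log(3) - 1)/3 + 7*exp(4*z/3)/4


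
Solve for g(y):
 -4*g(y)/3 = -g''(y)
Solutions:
 g(y) = C1*exp(-2*sqrt(3)*y/3) + C2*exp(2*sqrt(3)*y/3)


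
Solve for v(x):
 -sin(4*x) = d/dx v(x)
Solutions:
 v(x) = C1 + cos(4*x)/4


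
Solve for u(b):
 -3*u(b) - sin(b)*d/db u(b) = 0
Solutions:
 u(b) = C1*(cos(b) + 1)^(3/2)/(cos(b) - 1)^(3/2)


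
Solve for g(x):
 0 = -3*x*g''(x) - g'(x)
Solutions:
 g(x) = C1 + C2*x^(2/3)


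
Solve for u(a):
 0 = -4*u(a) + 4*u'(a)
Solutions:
 u(a) = C1*exp(a)


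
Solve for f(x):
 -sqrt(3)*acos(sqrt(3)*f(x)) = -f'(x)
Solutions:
 Integral(1/acos(sqrt(3)*_y), (_y, f(x))) = C1 + sqrt(3)*x


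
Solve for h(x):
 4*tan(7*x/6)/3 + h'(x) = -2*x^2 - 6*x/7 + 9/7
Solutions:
 h(x) = C1 - 2*x^3/3 - 3*x^2/7 + 9*x/7 + 8*log(cos(7*x/6))/7


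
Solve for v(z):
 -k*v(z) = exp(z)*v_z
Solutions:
 v(z) = C1*exp(k*exp(-z))


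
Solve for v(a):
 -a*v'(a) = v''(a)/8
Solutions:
 v(a) = C1 + C2*erf(2*a)


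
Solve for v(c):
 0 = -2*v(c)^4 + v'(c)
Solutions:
 v(c) = (-1/(C1 + 6*c))^(1/3)
 v(c) = (-1/(C1 + 2*c))^(1/3)*(-3^(2/3) - 3*3^(1/6)*I)/6
 v(c) = (-1/(C1 + 2*c))^(1/3)*(-3^(2/3) + 3*3^(1/6)*I)/6


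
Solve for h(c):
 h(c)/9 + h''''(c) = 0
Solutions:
 h(c) = (C1*sin(sqrt(6)*c/6) + C2*cos(sqrt(6)*c/6))*exp(-sqrt(6)*c/6) + (C3*sin(sqrt(6)*c/6) + C4*cos(sqrt(6)*c/6))*exp(sqrt(6)*c/6)


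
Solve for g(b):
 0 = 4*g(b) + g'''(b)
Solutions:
 g(b) = C3*exp(-2^(2/3)*b) + (C1*sin(2^(2/3)*sqrt(3)*b/2) + C2*cos(2^(2/3)*sqrt(3)*b/2))*exp(2^(2/3)*b/2)


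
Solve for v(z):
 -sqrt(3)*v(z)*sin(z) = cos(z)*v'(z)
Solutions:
 v(z) = C1*cos(z)^(sqrt(3))


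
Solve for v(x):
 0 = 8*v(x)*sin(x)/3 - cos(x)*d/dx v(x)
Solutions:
 v(x) = C1/cos(x)^(8/3)


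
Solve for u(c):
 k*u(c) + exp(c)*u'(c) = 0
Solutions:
 u(c) = C1*exp(k*exp(-c))


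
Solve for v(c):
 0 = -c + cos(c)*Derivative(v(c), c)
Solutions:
 v(c) = C1 + Integral(c/cos(c), c)


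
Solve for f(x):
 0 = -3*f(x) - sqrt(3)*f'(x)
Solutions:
 f(x) = C1*exp(-sqrt(3)*x)


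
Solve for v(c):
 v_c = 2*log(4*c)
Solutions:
 v(c) = C1 + 2*c*log(c) - 2*c + c*log(16)


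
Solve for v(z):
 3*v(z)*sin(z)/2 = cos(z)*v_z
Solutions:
 v(z) = C1/cos(z)^(3/2)


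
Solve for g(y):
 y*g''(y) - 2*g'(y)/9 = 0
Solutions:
 g(y) = C1 + C2*y^(11/9)


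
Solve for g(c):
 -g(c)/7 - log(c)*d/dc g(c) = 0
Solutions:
 g(c) = C1*exp(-li(c)/7)


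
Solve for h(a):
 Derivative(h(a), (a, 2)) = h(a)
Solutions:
 h(a) = C1*exp(-a) + C2*exp(a)


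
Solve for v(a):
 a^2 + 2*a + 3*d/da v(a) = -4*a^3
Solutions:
 v(a) = C1 - a^4/3 - a^3/9 - a^2/3


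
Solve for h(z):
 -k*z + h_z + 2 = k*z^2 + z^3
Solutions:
 h(z) = C1 + k*z^3/3 + k*z^2/2 + z^4/4 - 2*z


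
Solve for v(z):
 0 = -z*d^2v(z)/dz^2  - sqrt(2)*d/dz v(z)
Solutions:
 v(z) = C1 + C2*z^(1 - sqrt(2))


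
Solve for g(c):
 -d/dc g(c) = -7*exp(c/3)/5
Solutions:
 g(c) = C1 + 21*exp(c/3)/5


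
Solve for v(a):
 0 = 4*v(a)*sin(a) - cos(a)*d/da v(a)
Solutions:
 v(a) = C1/cos(a)^4


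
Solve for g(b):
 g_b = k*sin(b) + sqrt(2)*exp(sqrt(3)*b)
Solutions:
 g(b) = C1 - k*cos(b) + sqrt(6)*exp(sqrt(3)*b)/3


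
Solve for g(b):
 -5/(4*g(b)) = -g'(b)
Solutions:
 g(b) = -sqrt(C1 + 10*b)/2
 g(b) = sqrt(C1 + 10*b)/2


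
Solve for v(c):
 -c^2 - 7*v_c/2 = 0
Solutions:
 v(c) = C1 - 2*c^3/21


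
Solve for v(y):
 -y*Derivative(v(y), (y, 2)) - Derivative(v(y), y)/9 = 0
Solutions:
 v(y) = C1 + C2*y^(8/9)


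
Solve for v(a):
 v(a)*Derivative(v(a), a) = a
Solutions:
 v(a) = -sqrt(C1 + a^2)
 v(a) = sqrt(C1 + a^2)


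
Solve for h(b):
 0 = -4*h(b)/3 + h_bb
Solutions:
 h(b) = C1*exp(-2*sqrt(3)*b/3) + C2*exp(2*sqrt(3)*b/3)


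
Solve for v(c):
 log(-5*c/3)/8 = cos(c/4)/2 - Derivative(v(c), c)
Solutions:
 v(c) = C1 - c*log(-c)/8 - c*log(5)/8 + c/8 + c*log(3)/8 + 2*sin(c/4)


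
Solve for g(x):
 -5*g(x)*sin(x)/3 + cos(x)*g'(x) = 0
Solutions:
 g(x) = C1/cos(x)^(5/3)


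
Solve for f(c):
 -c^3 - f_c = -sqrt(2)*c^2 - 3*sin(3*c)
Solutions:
 f(c) = C1 - c^4/4 + sqrt(2)*c^3/3 - cos(3*c)


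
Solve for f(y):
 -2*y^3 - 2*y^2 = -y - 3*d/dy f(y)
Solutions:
 f(y) = C1 + y^4/6 + 2*y^3/9 - y^2/6


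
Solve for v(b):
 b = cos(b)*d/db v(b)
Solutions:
 v(b) = C1 + Integral(b/cos(b), b)


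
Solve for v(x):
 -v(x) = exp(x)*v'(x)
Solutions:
 v(x) = C1*exp(exp(-x))


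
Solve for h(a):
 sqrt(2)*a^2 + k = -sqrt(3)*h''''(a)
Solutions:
 h(a) = C1 + C2*a + C3*a^2 + C4*a^3 - sqrt(6)*a^6/1080 - sqrt(3)*a^4*k/72


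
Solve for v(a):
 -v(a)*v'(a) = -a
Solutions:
 v(a) = -sqrt(C1 + a^2)
 v(a) = sqrt(C1 + a^2)


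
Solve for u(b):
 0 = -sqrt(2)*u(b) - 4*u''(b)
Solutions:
 u(b) = C1*sin(2^(1/4)*b/2) + C2*cos(2^(1/4)*b/2)


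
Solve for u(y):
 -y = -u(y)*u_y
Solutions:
 u(y) = -sqrt(C1 + y^2)
 u(y) = sqrt(C1 + y^2)


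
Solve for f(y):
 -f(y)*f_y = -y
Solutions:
 f(y) = -sqrt(C1 + y^2)
 f(y) = sqrt(C1 + y^2)


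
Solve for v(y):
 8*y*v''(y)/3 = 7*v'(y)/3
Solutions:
 v(y) = C1 + C2*y^(15/8)


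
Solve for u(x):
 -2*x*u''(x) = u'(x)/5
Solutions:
 u(x) = C1 + C2*x^(9/10)


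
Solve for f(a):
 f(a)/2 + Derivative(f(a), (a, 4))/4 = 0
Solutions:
 f(a) = (C1*sin(2^(3/4)*a/2) + C2*cos(2^(3/4)*a/2))*exp(-2^(3/4)*a/2) + (C3*sin(2^(3/4)*a/2) + C4*cos(2^(3/4)*a/2))*exp(2^(3/4)*a/2)


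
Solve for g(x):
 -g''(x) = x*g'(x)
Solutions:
 g(x) = C1 + C2*erf(sqrt(2)*x/2)


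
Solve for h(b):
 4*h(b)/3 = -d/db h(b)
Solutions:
 h(b) = C1*exp(-4*b/3)


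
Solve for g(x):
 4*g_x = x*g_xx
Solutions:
 g(x) = C1 + C2*x^5


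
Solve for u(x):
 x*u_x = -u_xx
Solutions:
 u(x) = C1 + C2*erf(sqrt(2)*x/2)


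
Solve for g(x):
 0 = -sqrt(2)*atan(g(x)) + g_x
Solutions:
 Integral(1/atan(_y), (_y, g(x))) = C1 + sqrt(2)*x


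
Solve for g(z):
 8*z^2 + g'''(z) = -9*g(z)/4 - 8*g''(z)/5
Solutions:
 g(z) = C1*exp(z*(-32 + 256/(45*sqrt(578505) + 34471)^(1/3) + (45*sqrt(578505) + 34471)^(1/3))/60)*sin(sqrt(3)*z*(-(45*sqrt(578505) + 34471)^(1/3) + 256/(45*sqrt(578505) + 34471)^(1/3))/60) + C2*exp(z*(-32 + 256/(45*sqrt(578505) + 34471)^(1/3) + (45*sqrt(578505) + 34471)^(1/3))/60)*cos(sqrt(3)*z*(-(45*sqrt(578505) + 34471)^(1/3) + 256/(45*sqrt(578505) + 34471)^(1/3))/60) + C3*exp(-z*(256/(45*sqrt(578505) + 34471)^(1/3) + 16 + (45*sqrt(578505) + 34471)^(1/3))/30) - 32*z^2/9 + 2048/405


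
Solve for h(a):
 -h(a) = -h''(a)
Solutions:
 h(a) = C1*exp(-a) + C2*exp(a)


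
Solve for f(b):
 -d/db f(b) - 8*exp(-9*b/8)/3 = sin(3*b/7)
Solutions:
 f(b) = C1 + 7*cos(3*b/7)/3 + 64*exp(-9*b/8)/27


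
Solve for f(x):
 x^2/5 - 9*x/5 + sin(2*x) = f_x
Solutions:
 f(x) = C1 + x^3/15 - 9*x^2/10 - cos(2*x)/2


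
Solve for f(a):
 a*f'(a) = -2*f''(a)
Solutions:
 f(a) = C1 + C2*erf(a/2)


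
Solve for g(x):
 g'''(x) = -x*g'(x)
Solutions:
 g(x) = C1 + Integral(C2*airyai(-x) + C3*airybi(-x), x)


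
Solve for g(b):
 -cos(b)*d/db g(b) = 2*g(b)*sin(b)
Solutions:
 g(b) = C1*cos(b)^2


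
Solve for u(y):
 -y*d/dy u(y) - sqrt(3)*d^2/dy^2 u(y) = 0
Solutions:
 u(y) = C1 + C2*erf(sqrt(2)*3^(3/4)*y/6)


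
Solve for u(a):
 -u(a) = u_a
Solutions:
 u(a) = C1*exp(-a)


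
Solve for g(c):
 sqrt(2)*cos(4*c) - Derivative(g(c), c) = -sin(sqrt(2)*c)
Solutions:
 g(c) = C1 + sqrt(2)*sin(4*c)/4 - sqrt(2)*cos(sqrt(2)*c)/2


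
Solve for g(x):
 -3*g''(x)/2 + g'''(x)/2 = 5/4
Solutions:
 g(x) = C1 + C2*x + C3*exp(3*x) - 5*x^2/12


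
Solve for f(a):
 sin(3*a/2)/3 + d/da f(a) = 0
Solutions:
 f(a) = C1 + 2*cos(3*a/2)/9


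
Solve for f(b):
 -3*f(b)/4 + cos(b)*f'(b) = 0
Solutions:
 f(b) = C1*(sin(b) + 1)^(3/8)/(sin(b) - 1)^(3/8)


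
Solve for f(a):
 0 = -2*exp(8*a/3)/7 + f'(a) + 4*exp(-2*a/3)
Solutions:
 f(a) = C1 + 3*exp(8*a/3)/28 + 6*exp(-2*a/3)


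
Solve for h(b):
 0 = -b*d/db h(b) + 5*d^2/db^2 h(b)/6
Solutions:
 h(b) = C1 + C2*erfi(sqrt(15)*b/5)


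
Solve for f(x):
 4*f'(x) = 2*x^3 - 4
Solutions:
 f(x) = C1 + x^4/8 - x


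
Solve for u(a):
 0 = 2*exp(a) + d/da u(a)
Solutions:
 u(a) = C1 - 2*exp(a)


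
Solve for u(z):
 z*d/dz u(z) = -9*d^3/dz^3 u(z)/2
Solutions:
 u(z) = C1 + Integral(C2*airyai(-6^(1/3)*z/3) + C3*airybi(-6^(1/3)*z/3), z)


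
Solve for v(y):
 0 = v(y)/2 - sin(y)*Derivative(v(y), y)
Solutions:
 v(y) = C1*(cos(y) - 1)^(1/4)/(cos(y) + 1)^(1/4)


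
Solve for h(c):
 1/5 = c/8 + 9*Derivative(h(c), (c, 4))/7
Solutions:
 h(c) = C1 + C2*c + C3*c^2 + C4*c^3 - 7*c^5/8640 + 7*c^4/1080


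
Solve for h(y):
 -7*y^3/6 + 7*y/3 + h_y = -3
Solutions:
 h(y) = C1 + 7*y^4/24 - 7*y^2/6 - 3*y


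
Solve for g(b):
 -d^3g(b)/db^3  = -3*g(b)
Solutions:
 g(b) = C3*exp(3^(1/3)*b) + (C1*sin(3^(5/6)*b/2) + C2*cos(3^(5/6)*b/2))*exp(-3^(1/3)*b/2)


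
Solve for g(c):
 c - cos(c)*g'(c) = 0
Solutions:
 g(c) = C1 + Integral(c/cos(c), c)


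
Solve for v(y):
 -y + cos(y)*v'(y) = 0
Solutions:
 v(y) = C1 + Integral(y/cos(y), y)


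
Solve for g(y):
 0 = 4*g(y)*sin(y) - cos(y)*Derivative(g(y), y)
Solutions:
 g(y) = C1/cos(y)^4


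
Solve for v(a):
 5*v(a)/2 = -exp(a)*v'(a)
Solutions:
 v(a) = C1*exp(5*exp(-a)/2)


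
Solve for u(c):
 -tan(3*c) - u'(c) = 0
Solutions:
 u(c) = C1 + log(cos(3*c))/3


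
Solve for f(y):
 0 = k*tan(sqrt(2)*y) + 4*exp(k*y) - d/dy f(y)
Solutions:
 f(y) = C1 - sqrt(2)*k*log(cos(sqrt(2)*y))/2 + 4*Piecewise((exp(k*y)/k, Ne(k, 0)), (y, True))


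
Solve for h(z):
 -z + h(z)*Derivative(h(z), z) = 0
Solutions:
 h(z) = -sqrt(C1 + z^2)
 h(z) = sqrt(C1 + z^2)


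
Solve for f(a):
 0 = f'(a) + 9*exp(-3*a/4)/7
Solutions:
 f(a) = C1 + 12*exp(-3*a/4)/7


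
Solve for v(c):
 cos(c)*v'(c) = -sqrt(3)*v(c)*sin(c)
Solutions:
 v(c) = C1*cos(c)^(sqrt(3))


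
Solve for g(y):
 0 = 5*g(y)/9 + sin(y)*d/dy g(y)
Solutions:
 g(y) = C1*(cos(y) + 1)^(5/18)/(cos(y) - 1)^(5/18)


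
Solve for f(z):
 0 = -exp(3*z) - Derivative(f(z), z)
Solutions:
 f(z) = C1 - exp(3*z)/3


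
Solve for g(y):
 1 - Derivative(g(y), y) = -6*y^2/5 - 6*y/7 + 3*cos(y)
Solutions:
 g(y) = C1 + 2*y^3/5 + 3*y^2/7 + y - 3*sin(y)


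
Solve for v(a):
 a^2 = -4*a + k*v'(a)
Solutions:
 v(a) = C1 + a^3/(3*k) + 2*a^2/k


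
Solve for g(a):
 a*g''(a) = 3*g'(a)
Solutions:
 g(a) = C1 + C2*a^4


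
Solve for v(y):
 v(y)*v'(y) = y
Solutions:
 v(y) = -sqrt(C1 + y^2)
 v(y) = sqrt(C1 + y^2)


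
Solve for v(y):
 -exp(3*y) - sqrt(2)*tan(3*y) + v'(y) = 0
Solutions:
 v(y) = C1 + exp(3*y)/3 - sqrt(2)*log(cos(3*y))/3


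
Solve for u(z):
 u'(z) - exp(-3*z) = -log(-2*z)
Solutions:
 u(z) = C1 - z*log(-z) + z*(1 - log(2)) - exp(-3*z)/3


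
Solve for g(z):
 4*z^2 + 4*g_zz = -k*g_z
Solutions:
 g(z) = C1 + C2*exp(-k*z/4) - 4*z^3/(3*k) + 16*z^2/k^2 - 128*z/k^3


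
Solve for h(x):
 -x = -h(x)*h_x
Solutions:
 h(x) = -sqrt(C1 + x^2)
 h(x) = sqrt(C1 + x^2)


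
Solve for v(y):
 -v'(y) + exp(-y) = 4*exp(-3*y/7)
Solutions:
 v(y) = C1 - exp(-y) + 28*exp(-3*y/7)/3


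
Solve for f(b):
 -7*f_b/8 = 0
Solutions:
 f(b) = C1


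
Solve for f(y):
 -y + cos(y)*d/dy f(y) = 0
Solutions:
 f(y) = C1 + Integral(y/cos(y), y)


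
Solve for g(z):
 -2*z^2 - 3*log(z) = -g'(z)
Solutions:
 g(z) = C1 + 2*z^3/3 + 3*z*log(z) - 3*z


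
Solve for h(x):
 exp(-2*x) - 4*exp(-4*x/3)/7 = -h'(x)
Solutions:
 h(x) = C1 + exp(-2*x)/2 - 3*exp(-4*x/3)/7


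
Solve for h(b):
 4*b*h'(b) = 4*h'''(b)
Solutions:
 h(b) = C1 + Integral(C2*airyai(b) + C3*airybi(b), b)


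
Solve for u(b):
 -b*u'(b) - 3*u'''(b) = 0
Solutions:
 u(b) = C1 + Integral(C2*airyai(-3^(2/3)*b/3) + C3*airybi(-3^(2/3)*b/3), b)


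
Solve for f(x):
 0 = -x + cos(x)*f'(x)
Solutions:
 f(x) = C1 + Integral(x/cos(x), x)


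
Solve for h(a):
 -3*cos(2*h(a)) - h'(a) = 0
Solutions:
 h(a) = -asin((C1 + exp(12*a))/(C1 - exp(12*a)))/2 + pi/2
 h(a) = asin((C1 + exp(12*a))/(C1 - exp(12*a)))/2


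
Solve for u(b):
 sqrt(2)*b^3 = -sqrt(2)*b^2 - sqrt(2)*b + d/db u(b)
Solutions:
 u(b) = C1 + sqrt(2)*b^4/4 + sqrt(2)*b^3/3 + sqrt(2)*b^2/2


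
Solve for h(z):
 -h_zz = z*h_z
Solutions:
 h(z) = C1 + C2*erf(sqrt(2)*z/2)


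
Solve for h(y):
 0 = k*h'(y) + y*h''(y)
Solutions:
 h(y) = C1 + y^(1 - re(k))*(C2*sin(log(y)*Abs(im(k))) + C3*cos(log(y)*im(k)))


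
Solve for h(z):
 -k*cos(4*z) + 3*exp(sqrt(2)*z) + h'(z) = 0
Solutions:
 h(z) = C1 + k*sin(4*z)/4 - 3*sqrt(2)*exp(sqrt(2)*z)/2


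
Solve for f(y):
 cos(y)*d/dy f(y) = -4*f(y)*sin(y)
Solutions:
 f(y) = C1*cos(y)^4


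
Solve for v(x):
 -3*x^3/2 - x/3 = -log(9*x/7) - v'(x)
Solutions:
 v(x) = C1 + 3*x^4/8 + x^2/6 - x*log(x) + x*log(7/9) + x


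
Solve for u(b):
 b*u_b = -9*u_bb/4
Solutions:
 u(b) = C1 + C2*erf(sqrt(2)*b/3)


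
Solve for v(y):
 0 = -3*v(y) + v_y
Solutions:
 v(y) = C1*exp(3*y)


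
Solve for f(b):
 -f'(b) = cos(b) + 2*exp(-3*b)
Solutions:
 f(b) = C1 - sin(b) + 2*exp(-3*b)/3


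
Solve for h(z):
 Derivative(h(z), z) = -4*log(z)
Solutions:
 h(z) = C1 - 4*z*log(z) + 4*z


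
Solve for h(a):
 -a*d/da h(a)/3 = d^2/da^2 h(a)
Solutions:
 h(a) = C1 + C2*erf(sqrt(6)*a/6)


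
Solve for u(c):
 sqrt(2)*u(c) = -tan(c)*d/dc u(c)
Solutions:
 u(c) = C1/sin(c)^(sqrt(2))


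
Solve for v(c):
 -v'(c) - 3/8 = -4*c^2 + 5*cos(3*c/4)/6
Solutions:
 v(c) = C1 + 4*c^3/3 - 3*c/8 - 10*sin(3*c/4)/9


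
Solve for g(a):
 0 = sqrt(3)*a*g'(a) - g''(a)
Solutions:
 g(a) = C1 + C2*erfi(sqrt(2)*3^(1/4)*a/2)


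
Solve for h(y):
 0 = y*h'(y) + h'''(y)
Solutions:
 h(y) = C1 + Integral(C2*airyai(-y) + C3*airybi(-y), y)


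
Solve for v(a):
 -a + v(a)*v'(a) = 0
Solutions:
 v(a) = -sqrt(C1 + a^2)
 v(a) = sqrt(C1 + a^2)


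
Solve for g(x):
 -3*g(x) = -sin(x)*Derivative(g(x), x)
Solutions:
 g(x) = C1*(cos(x) - 1)^(3/2)/(cos(x) + 1)^(3/2)


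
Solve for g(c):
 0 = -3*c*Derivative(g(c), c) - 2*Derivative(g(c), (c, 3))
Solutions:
 g(c) = C1 + Integral(C2*airyai(-2^(2/3)*3^(1/3)*c/2) + C3*airybi(-2^(2/3)*3^(1/3)*c/2), c)


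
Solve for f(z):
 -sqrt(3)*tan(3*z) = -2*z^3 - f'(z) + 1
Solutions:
 f(z) = C1 - z^4/2 + z - sqrt(3)*log(cos(3*z))/3


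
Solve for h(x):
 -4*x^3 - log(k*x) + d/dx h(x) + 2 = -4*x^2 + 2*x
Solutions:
 h(x) = C1 + x^4 - 4*x^3/3 + x^2 + x*log(k*x) - 3*x


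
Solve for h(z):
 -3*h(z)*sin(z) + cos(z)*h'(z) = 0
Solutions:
 h(z) = C1/cos(z)^3


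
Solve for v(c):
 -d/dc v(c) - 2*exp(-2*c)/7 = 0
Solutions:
 v(c) = C1 + exp(-2*c)/7


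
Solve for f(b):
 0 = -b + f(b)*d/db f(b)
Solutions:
 f(b) = -sqrt(C1 + b^2)
 f(b) = sqrt(C1 + b^2)


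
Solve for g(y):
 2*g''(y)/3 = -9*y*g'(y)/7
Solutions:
 g(y) = C1 + C2*erf(3*sqrt(21)*y/14)


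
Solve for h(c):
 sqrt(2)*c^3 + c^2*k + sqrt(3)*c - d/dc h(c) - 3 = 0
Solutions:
 h(c) = C1 + sqrt(2)*c^4/4 + c^3*k/3 + sqrt(3)*c^2/2 - 3*c


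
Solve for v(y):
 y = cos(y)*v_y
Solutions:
 v(y) = C1 + Integral(y/cos(y), y)


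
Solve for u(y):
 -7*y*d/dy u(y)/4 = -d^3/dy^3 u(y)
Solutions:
 u(y) = C1 + Integral(C2*airyai(14^(1/3)*y/2) + C3*airybi(14^(1/3)*y/2), y)


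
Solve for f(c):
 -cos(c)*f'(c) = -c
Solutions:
 f(c) = C1 + Integral(c/cos(c), c)


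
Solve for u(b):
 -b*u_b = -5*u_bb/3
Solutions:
 u(b) = C1 + C2*erfi(sqrt(30)*b/10)


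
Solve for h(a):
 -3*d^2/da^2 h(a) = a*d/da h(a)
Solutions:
 h(a) = C1 + C2*erf(sqrt(6)*a/6)


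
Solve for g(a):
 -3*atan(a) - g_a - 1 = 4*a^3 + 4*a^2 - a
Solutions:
 g(a) = C1 - a^4 - 4*a^3/3 + a^2/2 - 3*a*atan(a) - a + 3*log(a^2 + 1)/2


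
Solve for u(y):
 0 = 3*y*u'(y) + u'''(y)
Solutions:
 u(y) = C1 + Integral(C2*airyai(-3^(1/3)*y) + C3*airybi(-3^(1/3)*y), y)


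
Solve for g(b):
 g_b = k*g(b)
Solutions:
 g(b) = C1*exp(b*k)


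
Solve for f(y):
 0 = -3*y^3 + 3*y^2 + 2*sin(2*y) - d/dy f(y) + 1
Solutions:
 f(y) = C1 - 3*y^4/4 + y^3 + y - cos(2*y)


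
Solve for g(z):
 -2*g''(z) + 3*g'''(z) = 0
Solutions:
 g(z) = C1 + C2*z + C3*exp(2*z/3)


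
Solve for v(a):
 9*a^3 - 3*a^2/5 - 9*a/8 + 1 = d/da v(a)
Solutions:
 v(a) = C1 + 9*a^4/4 - a^3/5 - 9*a^2/16 + a


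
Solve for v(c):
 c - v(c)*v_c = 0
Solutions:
 v(c) = -sqrt(C1 + c^2)
 v(c) = sqrt(C1 + c^2)


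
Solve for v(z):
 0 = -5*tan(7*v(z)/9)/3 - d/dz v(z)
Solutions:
 v(z) = -9*asin(C1*exp(-35*z/27))/7 + 9*pi/7
 v(z) = 9*asin(C1*exp(-35*z/27))/7


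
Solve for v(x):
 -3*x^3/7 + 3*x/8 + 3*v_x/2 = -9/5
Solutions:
 v(x) = C1 + x^4/14 - x^2/8 - 6*x/5


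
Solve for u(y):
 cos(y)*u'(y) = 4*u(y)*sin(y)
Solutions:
 u(y) = C1/cos(y)^4


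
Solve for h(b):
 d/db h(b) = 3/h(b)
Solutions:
 h(b) = -sqrt(C1 + 6*b)
 h(b) = sqrt(C1 + 6*b)


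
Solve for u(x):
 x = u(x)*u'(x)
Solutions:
 u(x) = -sqrt(C1 + x^2)
 u(x) = sqrt(C1 + x^2)


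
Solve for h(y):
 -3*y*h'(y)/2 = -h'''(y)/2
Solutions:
 h(y) = C1 + Integral(C2*airyai(3^(1/3)*y) + C3*airybi(3^(1/3)*y), y)


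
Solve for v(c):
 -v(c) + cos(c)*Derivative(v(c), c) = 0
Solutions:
 v(c) = C1*sqrt(sin(c) + 1)/sqrt(sin(c) - 1)


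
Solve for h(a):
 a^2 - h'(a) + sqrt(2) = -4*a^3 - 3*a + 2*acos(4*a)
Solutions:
 h(a) = C1 + a^4 + a^3/3 + 3*a^2/2 - 2*a*acos(4*a) + sqrt(2)*a + sqrt(1 - 16*a^2)/2
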